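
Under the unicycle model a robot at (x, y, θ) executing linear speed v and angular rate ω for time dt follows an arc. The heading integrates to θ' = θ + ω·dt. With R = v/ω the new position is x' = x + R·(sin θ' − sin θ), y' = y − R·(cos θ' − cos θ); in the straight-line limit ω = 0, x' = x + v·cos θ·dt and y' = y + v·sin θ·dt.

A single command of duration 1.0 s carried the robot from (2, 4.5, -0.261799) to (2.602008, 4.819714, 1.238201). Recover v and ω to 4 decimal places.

Δθ = 1.238201 − -0.261799 = 1.500000
ω = Δθ/dt = 1.500000/1.0 = 1.5000
R = Δx/(sin θ' − sin θ) = 0.5000
v = R·ω = 0.5000·1.5000 = 0.7500

v = 0.7500, ω = 1.5000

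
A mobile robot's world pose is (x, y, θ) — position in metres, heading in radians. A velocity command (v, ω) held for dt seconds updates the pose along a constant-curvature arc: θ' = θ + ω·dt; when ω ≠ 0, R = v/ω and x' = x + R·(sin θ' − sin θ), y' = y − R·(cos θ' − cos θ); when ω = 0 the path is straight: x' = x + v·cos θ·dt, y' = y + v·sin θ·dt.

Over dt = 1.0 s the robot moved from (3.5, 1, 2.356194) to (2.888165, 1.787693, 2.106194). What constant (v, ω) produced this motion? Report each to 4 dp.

v = 1.0000, ω = -0.2500

Δθ = 2.106194 − 2.356194 = -0.250000
ω = Δθ/dt = -0.250000/1.0 = -0.2500
R = −Δy/(cos θ' − cos θ) = -4.0000
v = R·ω = -4.0000·-0.2500 = 1.0000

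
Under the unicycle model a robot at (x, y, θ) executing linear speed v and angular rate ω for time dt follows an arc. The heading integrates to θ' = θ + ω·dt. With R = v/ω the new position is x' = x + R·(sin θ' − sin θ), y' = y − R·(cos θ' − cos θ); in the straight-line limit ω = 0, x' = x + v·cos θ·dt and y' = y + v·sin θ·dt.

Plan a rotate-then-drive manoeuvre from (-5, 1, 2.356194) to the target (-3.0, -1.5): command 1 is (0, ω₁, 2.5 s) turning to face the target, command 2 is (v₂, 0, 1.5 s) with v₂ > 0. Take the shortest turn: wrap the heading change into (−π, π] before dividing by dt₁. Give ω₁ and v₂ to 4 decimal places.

ω₁ = 1.2124, v₂ = 2.1344

heading to target = atan2(-1.5−1, -3−-5) = -0.8961
Δθ = wrap(-0.8961 − 2.3562) = 3.0309; ω₁ = Δθ/dt₁ = 1.2124
distance = √((-3−-5)² + (-1.5−1)²) = 3.2016; v₂ = distance/dt₂ = 2.1344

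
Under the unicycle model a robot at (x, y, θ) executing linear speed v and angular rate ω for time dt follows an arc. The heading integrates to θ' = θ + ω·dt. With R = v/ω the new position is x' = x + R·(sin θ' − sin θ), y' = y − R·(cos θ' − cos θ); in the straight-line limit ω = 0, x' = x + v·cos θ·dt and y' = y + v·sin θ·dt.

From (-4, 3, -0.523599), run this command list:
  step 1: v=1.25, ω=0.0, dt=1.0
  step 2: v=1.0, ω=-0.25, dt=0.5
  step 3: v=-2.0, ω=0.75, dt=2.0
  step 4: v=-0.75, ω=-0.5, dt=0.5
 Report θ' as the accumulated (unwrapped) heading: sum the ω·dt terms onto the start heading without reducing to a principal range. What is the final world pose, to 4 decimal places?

step 1: θ'=-0.5236 (straight) → pose (-2.9175, 2.3750, -0.5236)
step 2: θ'=-0.6486 (R=-4.0000) → pose (-2.5012, 2.0986, -0.6486)
step 3: θ'=0.8514 (R=-2.6667) → pose (-6.1179, 1.7306, 0.8514)
step 4: θ'=0.6014 (R=1.5000) → pose (-6.3975, 1.4822, 0.6014)

(-6.3975, 1.4822, 0.6014)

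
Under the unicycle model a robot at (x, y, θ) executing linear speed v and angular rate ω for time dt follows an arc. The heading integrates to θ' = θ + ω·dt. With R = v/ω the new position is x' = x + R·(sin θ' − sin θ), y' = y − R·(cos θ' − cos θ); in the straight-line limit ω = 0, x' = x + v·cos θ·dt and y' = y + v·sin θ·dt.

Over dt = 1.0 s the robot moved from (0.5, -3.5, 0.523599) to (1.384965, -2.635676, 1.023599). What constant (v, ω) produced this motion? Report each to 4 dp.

Δθ = 1.023599 − 0.523599 = 0.500000
ω = Δθ/dt = 0.500000/1.0 = 0.5000
R = Δx/(sin θ' − sin θ) = 2.5000
v = R·ω = 2.5000·0.5000 = 1.2500

v = 1.2500, ω = 0.5000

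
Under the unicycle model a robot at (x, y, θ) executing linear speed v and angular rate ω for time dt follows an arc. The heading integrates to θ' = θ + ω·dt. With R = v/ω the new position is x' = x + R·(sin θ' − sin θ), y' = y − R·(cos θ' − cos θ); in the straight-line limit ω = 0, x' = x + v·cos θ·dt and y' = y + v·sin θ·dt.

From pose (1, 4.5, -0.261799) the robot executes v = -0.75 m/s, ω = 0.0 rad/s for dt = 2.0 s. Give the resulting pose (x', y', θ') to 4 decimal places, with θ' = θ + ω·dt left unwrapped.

(-0.4489, 4.8882, -0.2618)

θ' = -0.2618 + 0.0·2.0 = -0.2618
ω = 0 → straight: x' = 1 + -0.75·cos(-0.2618)·2.0 = -0.4489
y' = 4.5 + -0.75·sin(-0.2618)·2.0 = 4.8882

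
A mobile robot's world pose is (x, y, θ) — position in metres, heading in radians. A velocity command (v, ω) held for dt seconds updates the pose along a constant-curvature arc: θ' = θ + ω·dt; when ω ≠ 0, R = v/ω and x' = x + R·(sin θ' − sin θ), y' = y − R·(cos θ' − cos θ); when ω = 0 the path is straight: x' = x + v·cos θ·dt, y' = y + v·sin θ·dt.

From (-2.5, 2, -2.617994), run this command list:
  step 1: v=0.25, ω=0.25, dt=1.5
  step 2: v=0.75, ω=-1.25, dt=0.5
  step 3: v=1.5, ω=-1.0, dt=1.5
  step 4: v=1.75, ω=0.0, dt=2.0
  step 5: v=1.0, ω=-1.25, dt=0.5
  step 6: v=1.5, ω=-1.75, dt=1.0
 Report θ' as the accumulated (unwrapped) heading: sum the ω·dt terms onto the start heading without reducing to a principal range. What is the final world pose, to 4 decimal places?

step 1: θ'=-2.2430 (R=1.0000) → pose (-2.7825, 1.7567, -2.2430)
step 2: θ'=-2.8680 (R=-0.6000) → pose (-3.0898, 1.5526, -2.8680)
step 3: θ'=-4.3680 (R=-1.5000) → pose (-4.9070, 2.4904, -4.3680)
step 4: θ'=-4.3680 (straight) → pose (-6.0887, 5.7849, -4.3680)
step 5: θ'=-4.9930 (R=-0.8000) → pose (-6.1044, 6.2765, -4.9930)
step 6: θ'=-6.7430 (R=-0.8571) → pose (-4.9004, 6.8073, -6.7430)

(-4.9004, 6.8073, -6.7430)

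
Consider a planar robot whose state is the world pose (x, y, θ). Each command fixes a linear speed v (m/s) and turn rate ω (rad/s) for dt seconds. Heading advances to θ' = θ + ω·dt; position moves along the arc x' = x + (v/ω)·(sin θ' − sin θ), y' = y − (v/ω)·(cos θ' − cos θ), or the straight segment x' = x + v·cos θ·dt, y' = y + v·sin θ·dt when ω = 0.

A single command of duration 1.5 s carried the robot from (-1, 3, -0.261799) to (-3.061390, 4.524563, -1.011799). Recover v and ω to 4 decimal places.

Δθ = -1.011799 − -0.261799 = -0.750000
ω = Δθ/dt = -0.750000/1.5 = -0.5000
R = Δx/(sin θ' − sin θ) = 3.5000
v = R·ω = 3.5000·-0.5000 = -1.7500

v = -1.7500, ω = -0.5000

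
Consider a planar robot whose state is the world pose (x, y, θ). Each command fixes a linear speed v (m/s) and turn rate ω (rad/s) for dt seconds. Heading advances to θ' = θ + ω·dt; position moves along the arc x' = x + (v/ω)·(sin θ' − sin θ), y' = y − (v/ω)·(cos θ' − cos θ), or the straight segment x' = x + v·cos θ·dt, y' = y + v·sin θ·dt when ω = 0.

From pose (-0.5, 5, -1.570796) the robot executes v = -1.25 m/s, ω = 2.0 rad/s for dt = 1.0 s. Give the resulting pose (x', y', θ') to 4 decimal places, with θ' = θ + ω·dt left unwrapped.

θ' = -1.5708 + 2.0·1.0 = 0.4292
R = v/ω = -1.25/2.0 = -0.6250
x' = -0.5 + -0.6250·(sin 0.4292 − sin -1.5708) = -1.3851
y' = 5 − -0.6250·(cos 0.4292 − cos -1.5708) = 5.5683

(-1.3851, 5.5683, 0.4292)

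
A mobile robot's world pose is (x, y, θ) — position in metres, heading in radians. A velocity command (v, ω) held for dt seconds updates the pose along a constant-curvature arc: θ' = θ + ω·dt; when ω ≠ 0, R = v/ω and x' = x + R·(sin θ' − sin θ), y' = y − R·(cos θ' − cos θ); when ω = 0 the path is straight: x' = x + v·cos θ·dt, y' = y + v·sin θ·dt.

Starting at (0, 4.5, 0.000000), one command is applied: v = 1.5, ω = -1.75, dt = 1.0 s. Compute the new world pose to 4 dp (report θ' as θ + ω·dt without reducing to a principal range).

(0.8434, 3.4901, -1.7500)

θ' = 0.0000 + -1.75·1.0 = -1.7500
R = v/ω = 1.5/-1.75 = -0.8571
x' = 0 + -0.8571·(sin -1.7500 − sin 0.0000) = 0.8434
y' = 4.5 − -0.8571·(cos -1.7500 − cos 0.0000) = 3.4901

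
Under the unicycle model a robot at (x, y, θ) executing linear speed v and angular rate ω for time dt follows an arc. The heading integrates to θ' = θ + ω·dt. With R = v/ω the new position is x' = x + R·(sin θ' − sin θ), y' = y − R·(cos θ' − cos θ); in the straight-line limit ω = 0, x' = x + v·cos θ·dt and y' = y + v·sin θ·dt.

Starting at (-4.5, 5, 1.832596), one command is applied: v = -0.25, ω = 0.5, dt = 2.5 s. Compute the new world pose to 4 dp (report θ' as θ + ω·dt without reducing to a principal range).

θ' = 1.8326 + 0.5·2.5 = 3.0826
R = v/ω = -0.25/0.5 = -0.5000
x' = -4.5 + -0.5000·(sin 3.0826 − sin 1.8326) = -4.0465
y' = 5 − -0.5000·(cos 3.0826 − cos 1.8326) = 4.6303

(-4.0465, 4.6303, 3.0826)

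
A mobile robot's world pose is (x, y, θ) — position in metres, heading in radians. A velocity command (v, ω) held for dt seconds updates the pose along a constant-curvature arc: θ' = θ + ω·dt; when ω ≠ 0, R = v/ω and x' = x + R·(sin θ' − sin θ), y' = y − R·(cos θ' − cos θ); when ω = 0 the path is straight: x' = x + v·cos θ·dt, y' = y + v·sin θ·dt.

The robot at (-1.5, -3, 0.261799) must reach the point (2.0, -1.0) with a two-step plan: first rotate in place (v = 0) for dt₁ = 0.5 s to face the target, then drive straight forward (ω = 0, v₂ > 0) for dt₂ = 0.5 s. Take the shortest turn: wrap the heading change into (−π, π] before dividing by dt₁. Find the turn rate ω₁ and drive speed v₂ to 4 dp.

heading to target = atan2(-1−-3, 2−-1.5) = 0.5191
Δθ = wrap(0.5191 − 0.2618) = 0.2573; ω₁ = Δθ/dt₁ = 0.5147
distance = √((2−-1.5)² + (-1−-3)²) = 4.0311; v₂ = distance/dt₂ = 8.0623

ω₁ = 0.5147, v₂ = 8.0623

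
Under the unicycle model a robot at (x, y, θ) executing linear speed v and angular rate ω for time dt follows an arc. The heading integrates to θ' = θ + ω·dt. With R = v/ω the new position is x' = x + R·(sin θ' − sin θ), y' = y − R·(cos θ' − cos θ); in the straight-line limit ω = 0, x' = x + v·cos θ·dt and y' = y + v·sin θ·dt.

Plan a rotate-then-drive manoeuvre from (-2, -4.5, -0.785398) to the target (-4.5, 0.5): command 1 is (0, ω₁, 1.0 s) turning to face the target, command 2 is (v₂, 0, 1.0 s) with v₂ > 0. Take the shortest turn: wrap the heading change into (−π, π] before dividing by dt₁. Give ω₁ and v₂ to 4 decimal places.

ω₁ = 2.8198, v₂ = 5.5902

heading to target = atan2(0.5−-4.5, -4.5−-2) = 2.0344
Δθ = wrap(2.0344 − -0.7854) = 2.8198; ω₁ = Δθ/dt₁ = 2.8198
distance = √((-4.5−-2)² + (0.5−-4.5)²) = 5.5902; v₂ = distance/dt₂ = 5.5902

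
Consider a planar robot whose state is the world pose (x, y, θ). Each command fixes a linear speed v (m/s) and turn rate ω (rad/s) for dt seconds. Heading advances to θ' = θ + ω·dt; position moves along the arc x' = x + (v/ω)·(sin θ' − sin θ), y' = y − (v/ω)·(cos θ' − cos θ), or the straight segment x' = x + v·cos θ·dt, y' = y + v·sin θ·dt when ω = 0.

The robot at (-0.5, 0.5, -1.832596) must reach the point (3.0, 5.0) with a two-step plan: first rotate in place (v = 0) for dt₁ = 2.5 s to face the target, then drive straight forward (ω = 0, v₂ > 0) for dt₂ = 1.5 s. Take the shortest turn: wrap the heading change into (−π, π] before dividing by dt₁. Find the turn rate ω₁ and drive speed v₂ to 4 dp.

ω₁ = 1.0969, v₂ = 3.8006

heading to target = atan2(5−0.5, 3−-0.5) = 0.9098
Δθ = wrap(0.9098 − -1.8326) = 2.7423; ω₁ = Δθ/dt₁ = 1.0969
distance = √((3−-0.5)² + (5−0.5)²) = 5.7009; v₂ = distance/dt₂ = 3.8006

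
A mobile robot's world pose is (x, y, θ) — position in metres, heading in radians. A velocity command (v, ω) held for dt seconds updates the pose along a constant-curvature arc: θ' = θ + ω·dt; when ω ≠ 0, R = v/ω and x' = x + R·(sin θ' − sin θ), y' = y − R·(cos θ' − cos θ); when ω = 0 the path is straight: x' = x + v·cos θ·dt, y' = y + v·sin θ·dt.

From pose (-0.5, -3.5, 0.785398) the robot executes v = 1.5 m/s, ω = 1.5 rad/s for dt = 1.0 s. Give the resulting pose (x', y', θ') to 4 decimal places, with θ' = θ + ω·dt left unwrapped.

(-0.4518, -2.1376, 2.2854)

θ' = 0.7854 + 1.5·1.0 = 2.2854
R = v/ω = 1.5/1.5 = 1.0000
x' = -0.5 + 1.0000·(sin 2.2854 − sin 0.7854) = -0.4518
y' = -3.5 − 1.0000·(cos 2.2854 − cos 0.7854) = -2.1376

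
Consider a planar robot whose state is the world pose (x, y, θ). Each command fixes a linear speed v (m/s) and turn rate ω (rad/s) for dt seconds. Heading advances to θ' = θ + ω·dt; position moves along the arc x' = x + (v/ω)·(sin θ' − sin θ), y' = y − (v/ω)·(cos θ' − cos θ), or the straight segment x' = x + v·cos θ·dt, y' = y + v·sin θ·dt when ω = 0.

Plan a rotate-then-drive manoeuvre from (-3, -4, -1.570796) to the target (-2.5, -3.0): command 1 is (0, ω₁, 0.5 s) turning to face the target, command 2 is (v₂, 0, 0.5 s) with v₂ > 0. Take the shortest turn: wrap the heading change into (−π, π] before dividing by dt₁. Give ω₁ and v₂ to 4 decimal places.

ω₁ = 5.3559, v₂ = 2.2361

heading to target = atan2(-3−-4, -2.5−-3) = 1.1071
Δθ = wrap(1.1071 − -1.5708) = 2.6779; ω₁ = Δθ/dt₁ = 5.3559
distance = √((-2.5−-3)² + (-3−-4)²) = 1.1180; v₂ = distance/dt₂ = 2.2361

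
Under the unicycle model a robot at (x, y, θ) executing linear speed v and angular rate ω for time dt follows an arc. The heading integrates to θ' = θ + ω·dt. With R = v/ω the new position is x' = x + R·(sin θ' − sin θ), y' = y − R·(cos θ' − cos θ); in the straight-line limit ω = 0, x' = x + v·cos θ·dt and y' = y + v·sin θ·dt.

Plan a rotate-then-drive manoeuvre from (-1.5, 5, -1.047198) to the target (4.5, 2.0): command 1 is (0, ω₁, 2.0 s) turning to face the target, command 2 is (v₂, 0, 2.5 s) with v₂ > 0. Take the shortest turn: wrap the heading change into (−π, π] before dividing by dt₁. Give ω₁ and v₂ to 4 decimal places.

ω₁ = 0.2918, v₂ = 2.6833

heading to target = atan2(2−5, 4.5−-1.5) = -0.4636
Δθ = wrap(-0.4636 − -1.0472) = 0.5836; ω₁ = Δθ/dt₁ = 0.2918
distance = √((4.5−-1.5)² + (2−5)²) = 6.7082; v₂ = distance/dt₂ = 2.6833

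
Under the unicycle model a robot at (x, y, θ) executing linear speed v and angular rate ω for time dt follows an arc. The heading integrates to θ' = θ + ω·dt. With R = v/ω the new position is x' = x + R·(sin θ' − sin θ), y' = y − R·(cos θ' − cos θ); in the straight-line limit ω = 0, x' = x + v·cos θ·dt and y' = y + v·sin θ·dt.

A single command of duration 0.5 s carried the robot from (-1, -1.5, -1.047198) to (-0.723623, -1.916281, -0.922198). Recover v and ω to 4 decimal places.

v = 1.0000, ω = 0.2500

Δθ = -0.922198 − -1.047198 = 0.125000
ω = Δθ/dt = 0.125000/0.5 = 0.2500
R = −Δy/(cos θ' − cos θ) = 4.0000
v = R·ω = 4.0000·0.2500 = 1.0000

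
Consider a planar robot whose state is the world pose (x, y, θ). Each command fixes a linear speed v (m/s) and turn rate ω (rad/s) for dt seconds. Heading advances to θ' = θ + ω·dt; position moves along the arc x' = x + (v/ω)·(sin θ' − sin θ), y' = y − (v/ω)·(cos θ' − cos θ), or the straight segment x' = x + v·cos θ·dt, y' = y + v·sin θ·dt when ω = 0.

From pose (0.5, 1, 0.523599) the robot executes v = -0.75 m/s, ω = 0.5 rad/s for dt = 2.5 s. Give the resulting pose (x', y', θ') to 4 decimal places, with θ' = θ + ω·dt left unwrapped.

(-0.2193, -0.6012, 1.7736)

θ' = 0.5236 + 0.5·2.5 = 1.7736
R = v/ω = -0.75/0.5 = -1.5000
x' = 0.5 + -1.5000·(sin 1.7736 − sin 0.5236) = -0.2193
y' = 1 − -1.5000·(cos 1.7736 − cos 0.5236) = -0.6012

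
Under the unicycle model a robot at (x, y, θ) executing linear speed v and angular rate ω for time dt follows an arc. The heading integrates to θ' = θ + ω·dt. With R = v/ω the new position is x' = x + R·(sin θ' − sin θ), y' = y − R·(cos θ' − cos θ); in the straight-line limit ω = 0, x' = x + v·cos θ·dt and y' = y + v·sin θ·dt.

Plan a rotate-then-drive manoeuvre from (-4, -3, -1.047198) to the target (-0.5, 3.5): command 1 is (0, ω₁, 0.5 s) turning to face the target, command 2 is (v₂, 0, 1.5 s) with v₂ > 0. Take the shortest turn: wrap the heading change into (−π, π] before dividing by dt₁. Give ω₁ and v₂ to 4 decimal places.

ω₁ = 4.2481, v₂ = 4.9216

heading to target = atan2(3.5−-3, -0.5−-4) = 1.0769
Δθ = wrap(1.0769 − -1.0472) = 2.1241; ω₁ = Δθ/dt₁ = 4.2481
distance = √((-0.5−-4)² + (3.5−-3)²) = 7.3824; v₂ = distance/dt₂ = 4.9216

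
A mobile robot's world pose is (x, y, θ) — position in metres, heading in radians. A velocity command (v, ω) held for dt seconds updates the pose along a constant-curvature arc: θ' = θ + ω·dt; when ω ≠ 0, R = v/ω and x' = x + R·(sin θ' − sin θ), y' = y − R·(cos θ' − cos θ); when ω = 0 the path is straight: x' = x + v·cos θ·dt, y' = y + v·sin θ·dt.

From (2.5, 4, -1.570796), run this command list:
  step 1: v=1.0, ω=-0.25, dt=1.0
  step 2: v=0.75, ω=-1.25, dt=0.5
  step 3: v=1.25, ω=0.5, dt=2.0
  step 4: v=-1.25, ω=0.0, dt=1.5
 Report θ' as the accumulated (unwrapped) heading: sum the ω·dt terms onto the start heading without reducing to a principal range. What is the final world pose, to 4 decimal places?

step 1: θ'=-1.8208 (R=-4.0000) → pose (2.3757, 3.0104, -1.8208)
step 2: θ'=-2.4458 (R=-0.6000) → pose (2.1789, 2.6983, -2.4458)
step 3: θ'=-1.4458 (R=2.5000) → pose (1.3009, 0.4678, -1.4458)
step 4: θ'=-1.4458 (straight) → pose (1.0671, 2.3281, -1.4458)

(1.0671, 2.3281, -1.4458)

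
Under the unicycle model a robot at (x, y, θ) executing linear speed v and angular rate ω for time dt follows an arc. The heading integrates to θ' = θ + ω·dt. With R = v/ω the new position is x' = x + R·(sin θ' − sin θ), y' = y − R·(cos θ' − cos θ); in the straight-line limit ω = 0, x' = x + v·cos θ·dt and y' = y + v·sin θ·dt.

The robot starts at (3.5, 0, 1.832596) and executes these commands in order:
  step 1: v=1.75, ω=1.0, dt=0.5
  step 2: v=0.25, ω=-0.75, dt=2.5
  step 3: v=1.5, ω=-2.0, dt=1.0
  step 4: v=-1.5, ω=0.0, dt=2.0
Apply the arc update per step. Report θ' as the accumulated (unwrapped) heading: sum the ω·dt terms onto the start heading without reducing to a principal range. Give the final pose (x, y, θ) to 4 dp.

(4.1657, 3.6313, -1.5424)

step 1: θ'=2.3326 (R=1.7500) → pose (3.0759, 0.7550, 2.3326)
step 2: θ'=0.4576 (R=-0.3333) → pose (3.1699, 1.2841, 0.4576)
step 3: θ'=-1.5424 (R=-0.7500) → pose (4.2509, 0.6325, -1.5424)
step 4: θ'=-1.5424 (straight) → pose (4.1657, 3.6313, -1.5424)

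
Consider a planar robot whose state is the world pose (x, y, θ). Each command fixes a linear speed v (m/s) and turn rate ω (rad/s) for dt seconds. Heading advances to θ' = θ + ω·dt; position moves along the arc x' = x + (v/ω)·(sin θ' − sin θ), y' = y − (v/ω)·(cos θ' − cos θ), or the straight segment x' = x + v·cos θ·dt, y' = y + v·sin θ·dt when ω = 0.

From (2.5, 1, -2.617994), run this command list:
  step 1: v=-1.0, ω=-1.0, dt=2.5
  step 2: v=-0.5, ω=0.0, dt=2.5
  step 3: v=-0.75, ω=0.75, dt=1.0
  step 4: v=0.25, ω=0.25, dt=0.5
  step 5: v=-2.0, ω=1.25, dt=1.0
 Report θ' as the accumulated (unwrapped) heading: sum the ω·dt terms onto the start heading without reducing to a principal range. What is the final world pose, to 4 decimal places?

(5.0176, -2.8853, -2.9930)

step 1: θ'=-5.1180 (R=1.0000) → pose (3.9189, -0.2606, -5.1180)
step 2: θ'=-5.1180 (straight) → pose (3.4256, -1.4092, -5.1180)
step 3: θ'=-4.3680 (R=-1.0000) → pose (3.4032, -2.1414, -4.3680)
step 4: θ'=-4.2430 (R=1.0000) → pose (3.3538, -2.0267, -4.2430)
step 5: θ'=-2.9930 (R=-1.6000) → pose (5.0176, -2.8853, -2.9930)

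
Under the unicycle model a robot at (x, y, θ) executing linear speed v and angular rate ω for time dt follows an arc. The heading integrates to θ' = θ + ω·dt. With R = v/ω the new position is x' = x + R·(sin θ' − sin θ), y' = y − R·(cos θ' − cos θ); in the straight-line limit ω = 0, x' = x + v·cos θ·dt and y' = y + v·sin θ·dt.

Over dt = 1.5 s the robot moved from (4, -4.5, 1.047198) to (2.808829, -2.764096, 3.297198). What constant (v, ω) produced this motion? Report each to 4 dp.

Δθ = 3.297198 − 1.047198 = 2.250000
ω = Δθ/dt = 2.250000/1.5 = 1.5000
R = −Δy/(cos θ' − cos θ) = 1.1667
v = R·ω = 1.1667·1.5000 = 1.7500

v = 1.7500, ω = 1.5000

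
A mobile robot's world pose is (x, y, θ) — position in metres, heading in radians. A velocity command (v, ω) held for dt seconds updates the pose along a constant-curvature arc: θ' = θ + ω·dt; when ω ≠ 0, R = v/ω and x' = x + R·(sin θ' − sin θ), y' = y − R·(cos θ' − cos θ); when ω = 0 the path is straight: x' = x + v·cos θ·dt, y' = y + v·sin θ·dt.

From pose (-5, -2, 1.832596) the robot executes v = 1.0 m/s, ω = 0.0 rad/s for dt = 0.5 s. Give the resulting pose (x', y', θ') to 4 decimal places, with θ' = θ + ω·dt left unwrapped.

θ' = 1.8326 + 0.0·0.5 = 1.8326
ω = 0 → straight: x' = -5 + 1.0·cos(1.8326)·0.5 = -5.1294
y' = -2 + 1.0·sin(1.8326)·0.5 = -1.5170

(-5.1294, -1.5170, 1.8326)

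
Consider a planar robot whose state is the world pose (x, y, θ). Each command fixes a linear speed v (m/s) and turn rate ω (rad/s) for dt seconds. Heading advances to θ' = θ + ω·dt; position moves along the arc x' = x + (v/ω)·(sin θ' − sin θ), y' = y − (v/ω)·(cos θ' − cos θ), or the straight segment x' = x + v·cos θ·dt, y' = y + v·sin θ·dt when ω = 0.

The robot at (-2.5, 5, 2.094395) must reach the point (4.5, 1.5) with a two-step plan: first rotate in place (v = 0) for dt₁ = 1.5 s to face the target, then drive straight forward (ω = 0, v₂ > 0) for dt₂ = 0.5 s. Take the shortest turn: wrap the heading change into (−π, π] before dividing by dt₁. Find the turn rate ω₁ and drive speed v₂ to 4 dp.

heading to target = atan2(1.5−5, 4.5−-2.5) = -0.4636
Δθ = wrap(-0.4636 − 2.0944) = -2.5580; ω₁ = Δθ/dt₁ = -1.7054
distance = √((4.5−-2.5)² + (1.5−5)²) = 7.8262; v₂ = distance/dt₂ = 15.6525

ω₁ = -1.7054, v₂ = 15.6525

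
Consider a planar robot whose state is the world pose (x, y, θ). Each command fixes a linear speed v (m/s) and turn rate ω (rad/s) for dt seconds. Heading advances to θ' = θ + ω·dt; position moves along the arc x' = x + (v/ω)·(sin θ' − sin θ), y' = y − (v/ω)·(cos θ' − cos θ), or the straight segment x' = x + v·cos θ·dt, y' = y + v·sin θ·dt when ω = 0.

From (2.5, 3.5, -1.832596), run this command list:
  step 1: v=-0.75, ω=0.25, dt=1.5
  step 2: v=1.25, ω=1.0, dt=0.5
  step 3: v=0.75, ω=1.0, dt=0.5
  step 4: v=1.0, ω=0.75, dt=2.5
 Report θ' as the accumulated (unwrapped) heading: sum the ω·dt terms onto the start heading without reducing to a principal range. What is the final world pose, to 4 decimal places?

(4.9915, 4.7884, 1.4174)

step 1: θ'=-1.4576 (R=-3.0000) → pose (2.5830, 4.6153, -1.4576)
step 2: θ'=-0.9576 (R=1.2500) → pose (2.8028, 4.0372, -0.9576)
step 3: θ'=-0.4576 (R=0.7500) → pose (3.0848, 3.7960, -0.4576)
step 4: θ'=1.4174 (R=1.3333) → pose (4.9915, 4.7884, 1.4174)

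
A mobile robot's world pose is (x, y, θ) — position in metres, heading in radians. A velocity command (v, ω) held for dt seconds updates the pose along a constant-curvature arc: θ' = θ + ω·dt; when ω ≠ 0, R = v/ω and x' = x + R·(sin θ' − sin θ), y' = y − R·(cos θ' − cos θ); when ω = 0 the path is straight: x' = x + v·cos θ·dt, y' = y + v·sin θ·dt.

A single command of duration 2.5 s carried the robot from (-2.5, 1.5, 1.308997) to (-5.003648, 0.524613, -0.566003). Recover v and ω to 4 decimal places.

Δθ = -0.566003 − 1.308997 = -1.875000
ω = Δθ/dt = -1.875000/2.5 = -0.7500
R = Δx/(sin θ' − sin θ) = 1.6667
v = R·ω = 1.6667·-0.7500 = -1.2500

v = -1.2500, ω = -0.7500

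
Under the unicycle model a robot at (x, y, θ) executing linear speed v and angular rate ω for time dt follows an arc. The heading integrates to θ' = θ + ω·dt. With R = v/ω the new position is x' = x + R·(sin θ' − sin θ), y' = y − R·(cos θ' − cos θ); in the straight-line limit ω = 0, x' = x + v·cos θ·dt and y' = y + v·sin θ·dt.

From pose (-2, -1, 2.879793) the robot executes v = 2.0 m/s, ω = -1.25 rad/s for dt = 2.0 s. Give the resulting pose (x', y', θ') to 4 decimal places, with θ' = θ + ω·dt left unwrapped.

θ' = 2.8798 + -1.25·2.0 = 0.3798
R = v/ω = 2.0/-1.25 = -1.6000
x' = -2 + -1.6000·(sin 0.3798 − sin 2.8798) = -2.1791
y' = -1 − -1.6000·(cos 0.3798 − cos 2.8798) = 2.0315

(-2.1791, 2.0315, 0.3798)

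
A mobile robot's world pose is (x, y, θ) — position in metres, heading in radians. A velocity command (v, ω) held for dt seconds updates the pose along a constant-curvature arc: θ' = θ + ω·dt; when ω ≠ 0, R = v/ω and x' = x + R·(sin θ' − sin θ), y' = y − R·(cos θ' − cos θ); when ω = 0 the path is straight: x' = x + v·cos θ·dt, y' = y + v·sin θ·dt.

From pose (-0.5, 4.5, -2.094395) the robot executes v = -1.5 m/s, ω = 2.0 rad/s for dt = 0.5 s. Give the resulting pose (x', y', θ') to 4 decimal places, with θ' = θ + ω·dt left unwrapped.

(-0.4830, 5.2189, -1.0944)

θ' = -2.0944 + 2.0·0.5 = -1.0944
R = v/ω = -1.5/2.0 = -0.7500
x' = -0.5 + -0.7500·(sin -1.0944 − sin -2.0944) = -0.4830
y' = 4.5 − -0.7500·(cos -1.0944 − cos -2.0944) = 5.2189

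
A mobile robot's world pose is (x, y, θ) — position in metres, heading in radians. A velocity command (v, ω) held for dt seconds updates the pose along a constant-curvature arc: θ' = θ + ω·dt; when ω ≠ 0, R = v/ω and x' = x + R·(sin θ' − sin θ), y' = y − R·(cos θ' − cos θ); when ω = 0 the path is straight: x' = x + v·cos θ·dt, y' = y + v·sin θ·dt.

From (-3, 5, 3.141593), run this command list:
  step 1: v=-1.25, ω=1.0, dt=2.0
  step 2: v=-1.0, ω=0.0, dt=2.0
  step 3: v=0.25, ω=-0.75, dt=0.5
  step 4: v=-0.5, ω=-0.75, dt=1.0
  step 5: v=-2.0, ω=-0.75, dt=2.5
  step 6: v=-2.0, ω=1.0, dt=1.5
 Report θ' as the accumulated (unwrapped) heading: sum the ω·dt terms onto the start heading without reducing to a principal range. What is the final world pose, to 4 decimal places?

step 1: θ'=5.1416 (R=-1.2500) → pose (-1.8634, 6.7702, 5.1416)
step 2: θ'=5.1416 (straight) → pose (-2.6957, 8.5888, 5.1416)
step 3: θ'=4.7666 (R=-0.3333) → pose (-2.6659, 8.4681, 4.7666)
step 4: θ'=4.0166 (R=0.6667) → pose (-2.5119, 8.9316, 4.0166)
step 5: θ'=2.1416 (R=2.6667) → pose (1.7788, 8.6631, 2.1416)
step 6: θ'=3.6416 (R=-2.0000) → pose (4.4206, 7.9885, 3.6416)

(4.4206, 7.9885, 3.6416)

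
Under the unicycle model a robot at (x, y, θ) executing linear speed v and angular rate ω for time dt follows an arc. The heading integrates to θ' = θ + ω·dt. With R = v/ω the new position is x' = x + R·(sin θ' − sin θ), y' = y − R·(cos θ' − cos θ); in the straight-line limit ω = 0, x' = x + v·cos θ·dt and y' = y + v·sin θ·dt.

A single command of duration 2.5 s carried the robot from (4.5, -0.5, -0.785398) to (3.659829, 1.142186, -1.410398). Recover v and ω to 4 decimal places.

Δθ = -1.410398 − -0.785398 = -0.625000
ω = Δθ/dt = -0.625000/2.5 = -0.2500
R = −Δy/(cos θ' − cos θ) = 3.0000
v = R·ω = 3.0000·-0.2500 = -0.7500

v = -0.7500, ω = -0.2500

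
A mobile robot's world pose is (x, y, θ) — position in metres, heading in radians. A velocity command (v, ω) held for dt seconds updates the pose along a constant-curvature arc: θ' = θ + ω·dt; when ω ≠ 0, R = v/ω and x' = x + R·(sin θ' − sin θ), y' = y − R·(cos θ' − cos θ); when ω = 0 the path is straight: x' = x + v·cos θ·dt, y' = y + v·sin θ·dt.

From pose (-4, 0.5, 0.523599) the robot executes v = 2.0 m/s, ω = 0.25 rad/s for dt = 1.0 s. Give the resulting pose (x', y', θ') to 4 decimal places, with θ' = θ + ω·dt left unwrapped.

(-2.4103, 1.7050, 0.7736)

θ' = 0.5236 + 0.25·1.0 = 0.7736
R = v/ω = 2.0/0.25 = 8.0000
x' = -4 + 8.0000·(sin 0.7736 − sin 0.5236) = -2.4103
y' = 0.5 − 8.0000·(cos 0.7736 − cos 0.5236) = 1.7050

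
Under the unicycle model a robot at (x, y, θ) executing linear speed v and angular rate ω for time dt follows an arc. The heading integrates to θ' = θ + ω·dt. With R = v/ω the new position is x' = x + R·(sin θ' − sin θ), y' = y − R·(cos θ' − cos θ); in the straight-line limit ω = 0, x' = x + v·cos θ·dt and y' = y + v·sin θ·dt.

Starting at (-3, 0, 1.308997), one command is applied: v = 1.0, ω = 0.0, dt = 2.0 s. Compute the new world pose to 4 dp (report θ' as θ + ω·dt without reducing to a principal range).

θ' = 1.3090 + 0.0·2.0 = 1.3090
ω = 0 → straight: x' = -3 + 1.0·cos(1.3090)·2.0 = -2.4824
y' = 0 + 1.0·sin(1.3090)·2.0 = 1.9319

(-2.4824, 1.9319, 1.3090)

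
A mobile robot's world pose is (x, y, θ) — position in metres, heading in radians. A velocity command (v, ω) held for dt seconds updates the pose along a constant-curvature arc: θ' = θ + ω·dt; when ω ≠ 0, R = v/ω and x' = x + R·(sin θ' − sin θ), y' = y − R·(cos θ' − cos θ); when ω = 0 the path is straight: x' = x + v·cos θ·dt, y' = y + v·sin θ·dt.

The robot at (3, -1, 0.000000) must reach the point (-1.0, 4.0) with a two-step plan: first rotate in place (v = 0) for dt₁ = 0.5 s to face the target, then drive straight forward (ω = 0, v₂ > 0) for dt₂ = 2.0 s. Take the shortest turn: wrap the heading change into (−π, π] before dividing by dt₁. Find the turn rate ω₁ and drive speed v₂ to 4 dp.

ω₁ = 4.4911, v₂ = 3.2016

heading to target = atan2(4−-1, -1−3) = 2.2455
Δθ = wrap(2.2455 − 0.0000) = 2.2455; ω₁ = Δθ/dt₁ = 4.4911
distance = √((-1−3)² + (4−-1)²) = 6.4031; v₂ = distance/dt₂ = 3.2016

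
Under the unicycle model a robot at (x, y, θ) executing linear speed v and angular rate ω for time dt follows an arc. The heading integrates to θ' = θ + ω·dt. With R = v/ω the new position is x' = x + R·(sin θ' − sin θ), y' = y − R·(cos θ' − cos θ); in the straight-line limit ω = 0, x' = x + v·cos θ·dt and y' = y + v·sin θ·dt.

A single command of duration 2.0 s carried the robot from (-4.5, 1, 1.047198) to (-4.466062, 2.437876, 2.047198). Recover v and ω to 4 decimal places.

Δθ = 2.047198 − 1.047198 = 1.000000
ω = Δθ/dt = 1.000000/2.0 = 0.5000
R = −Δy/(cos θ' − cos θ) = 1.5000
v = R·ω = 1.5000·0.5000 = 0.7500

v = 0.7500, ω = 0.5000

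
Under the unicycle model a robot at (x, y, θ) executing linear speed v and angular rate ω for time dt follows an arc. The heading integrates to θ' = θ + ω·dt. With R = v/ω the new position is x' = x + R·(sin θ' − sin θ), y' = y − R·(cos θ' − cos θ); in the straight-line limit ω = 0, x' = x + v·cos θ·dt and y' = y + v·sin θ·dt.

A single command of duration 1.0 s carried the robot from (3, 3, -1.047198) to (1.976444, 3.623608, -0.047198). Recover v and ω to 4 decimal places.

v = -1.2500, ω = 1.0000

Δθ = -0.047198 − -1.047198 = 1.000000
ω = Δθ/dt = 1.000000/1.0 = 1.0000
R = Δx/(sin θ' − sin θ) = -1.2500
v = R·ω = -1.2500·1.0000 = -1.2500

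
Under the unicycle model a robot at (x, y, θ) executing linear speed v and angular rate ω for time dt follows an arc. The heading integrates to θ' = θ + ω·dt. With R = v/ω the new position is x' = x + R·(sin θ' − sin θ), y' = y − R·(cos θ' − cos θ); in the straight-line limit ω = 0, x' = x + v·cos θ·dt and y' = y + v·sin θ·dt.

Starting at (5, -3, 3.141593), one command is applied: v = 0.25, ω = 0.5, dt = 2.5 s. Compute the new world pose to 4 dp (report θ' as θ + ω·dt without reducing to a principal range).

θ' = 3.1416 + 0.5·2.5 = 4.3916
R = v/ω = 0.25/0.5 = 0.5000
x' = 5 + 0.5000·(sin 4.3916 − sin 3.1416) = 4.5255
y' = -3 − 0.5000·(cos 4.3916 − cos 3.1416) = -3.3423

(4.5255, -3.3423, 4.3916)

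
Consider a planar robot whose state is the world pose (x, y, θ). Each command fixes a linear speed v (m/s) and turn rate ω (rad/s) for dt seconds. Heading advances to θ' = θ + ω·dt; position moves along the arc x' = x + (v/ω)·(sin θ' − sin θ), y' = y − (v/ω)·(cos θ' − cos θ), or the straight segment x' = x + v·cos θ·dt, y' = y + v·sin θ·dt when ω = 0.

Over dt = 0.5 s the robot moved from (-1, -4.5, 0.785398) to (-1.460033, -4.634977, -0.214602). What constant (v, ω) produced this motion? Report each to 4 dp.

Δθ = -0.214602 − 0.785398 = -1.000000
ω = Δθ/dt = -1.000000/0.5 = -2.0000
R = Δx/(sin θ' − sin θ) = 0.5000
v = R·ω = 0.5000·-2.0000 = -1.0000

v = -1.0000, ω = -2.0000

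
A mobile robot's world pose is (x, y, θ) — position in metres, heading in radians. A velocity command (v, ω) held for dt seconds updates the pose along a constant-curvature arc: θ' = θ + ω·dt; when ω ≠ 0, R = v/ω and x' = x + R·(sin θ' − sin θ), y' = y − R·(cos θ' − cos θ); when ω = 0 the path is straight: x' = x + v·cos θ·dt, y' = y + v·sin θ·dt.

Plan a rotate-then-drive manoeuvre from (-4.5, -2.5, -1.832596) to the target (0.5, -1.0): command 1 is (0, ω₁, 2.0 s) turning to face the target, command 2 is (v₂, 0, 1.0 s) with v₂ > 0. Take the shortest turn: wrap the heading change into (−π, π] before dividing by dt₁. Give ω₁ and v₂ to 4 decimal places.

ω₁ = 1.0620, v₂ = 5.2202

heading to target = atan2(-1−-2.5, 0.5−-4.5) = 0.2915
Δθ = wrap(0.2915 − -1.8326) = 2.1241; ω₁ = Δθ/dt₁ = 1.0620
distance = √((0.5−-4.5)² + (-1−-2.5)²) = 5.2202; v₂ = distance/dt₂ = 5.2202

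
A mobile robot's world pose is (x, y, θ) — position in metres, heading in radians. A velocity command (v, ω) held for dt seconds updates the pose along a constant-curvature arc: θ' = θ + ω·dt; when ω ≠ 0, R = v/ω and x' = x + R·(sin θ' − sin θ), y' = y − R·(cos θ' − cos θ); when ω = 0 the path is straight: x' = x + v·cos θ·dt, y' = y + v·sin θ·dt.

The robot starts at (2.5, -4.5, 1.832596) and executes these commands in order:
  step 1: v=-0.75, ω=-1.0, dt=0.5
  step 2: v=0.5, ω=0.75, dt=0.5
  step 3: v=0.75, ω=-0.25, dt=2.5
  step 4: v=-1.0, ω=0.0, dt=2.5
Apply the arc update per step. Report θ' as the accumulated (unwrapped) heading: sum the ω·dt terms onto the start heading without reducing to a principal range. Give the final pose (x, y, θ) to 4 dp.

step 1: θ'=1.3326 (R=0.7500) → pose (2.5044, -4.8711, 1.3326)
step 2: θ'=1.7076 (R=0.6667) → pose (2.5170, -4.6229, 1.7076)
step 3: θ'=1.0826 (R=-3.0000) → pose (2.8394, -2.8066, 1.0826)
step 4: θ'=1.0826 (straight) → pose (1.6668, -5.0146, 1.0826)

(1.6668, -5.0146, 1.0826)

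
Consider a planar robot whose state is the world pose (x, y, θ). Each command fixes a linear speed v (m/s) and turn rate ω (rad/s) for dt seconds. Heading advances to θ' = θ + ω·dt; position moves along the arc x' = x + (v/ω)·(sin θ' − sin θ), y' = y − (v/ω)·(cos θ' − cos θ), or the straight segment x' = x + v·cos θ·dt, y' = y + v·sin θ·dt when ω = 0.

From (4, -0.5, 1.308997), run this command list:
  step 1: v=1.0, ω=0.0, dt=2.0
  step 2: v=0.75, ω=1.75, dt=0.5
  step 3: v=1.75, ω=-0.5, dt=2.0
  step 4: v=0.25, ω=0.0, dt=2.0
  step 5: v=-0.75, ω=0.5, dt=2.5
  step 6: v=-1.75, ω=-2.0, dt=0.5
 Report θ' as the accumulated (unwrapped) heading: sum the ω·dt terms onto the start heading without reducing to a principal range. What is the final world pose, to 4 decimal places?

step 1: θ'=1.3090 (straight) → pose (4.5176, 1.4319, 1.3090)
step 2: θ'=2.1840 (R=0.4286) → pose (4.4542, 1.7894, 2.1840)
step 3: θ'=1.1840 (R=-3.5000) → pose (4.0751, 5.1239, 1.1840)
step 4: θ'=1.1840 (straight) → pose (4.2637, 5.5870, 1.1840)
step 5: θ'=2.4340 (R=-1.5000) → pose (4.6779, 3.8812, 2.4340)
step 6: θ'=1.4340 (R=0.8750) → pose (4.9759, 3.0970, 1.4340)

(4.9759, 3.0970, 1.4340)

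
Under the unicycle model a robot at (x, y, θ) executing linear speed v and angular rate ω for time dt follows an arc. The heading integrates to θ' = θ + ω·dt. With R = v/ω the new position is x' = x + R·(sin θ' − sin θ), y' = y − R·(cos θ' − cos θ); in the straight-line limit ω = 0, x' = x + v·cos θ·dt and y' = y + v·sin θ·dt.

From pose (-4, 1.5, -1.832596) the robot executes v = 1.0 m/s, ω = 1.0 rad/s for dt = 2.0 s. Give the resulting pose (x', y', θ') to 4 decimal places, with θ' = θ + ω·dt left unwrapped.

θ' = -1.8326 + 1.0·2.0 = 0.1674
R = v/ω = 1.0/1.0 = 1.0000
x' = -4 + 1.0000·(sin 0.1674 − sin -1.8326) = -2.8675
y' = 1.5 − 1.0000·(cos 0.1674 − cos -1.8326) = 0.2552

(-2.8675, 0.2552, 0.1674)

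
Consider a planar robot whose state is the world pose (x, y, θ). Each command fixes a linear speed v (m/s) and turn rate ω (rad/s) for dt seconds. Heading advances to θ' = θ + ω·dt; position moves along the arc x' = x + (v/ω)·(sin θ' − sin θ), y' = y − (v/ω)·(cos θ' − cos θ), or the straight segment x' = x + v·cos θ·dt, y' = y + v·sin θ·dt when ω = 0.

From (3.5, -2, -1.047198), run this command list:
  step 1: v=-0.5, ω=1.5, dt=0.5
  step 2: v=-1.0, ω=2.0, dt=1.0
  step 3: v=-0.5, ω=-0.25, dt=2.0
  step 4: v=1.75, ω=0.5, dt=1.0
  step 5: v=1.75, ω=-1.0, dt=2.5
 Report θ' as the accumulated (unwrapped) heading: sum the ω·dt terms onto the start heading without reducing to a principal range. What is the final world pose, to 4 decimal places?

(5.7410, -0.2017, -0.7972)

step 1: θ'=-0.2972 (R=-0.3333) → pose (3.3089, -1.8479, -0.2972)
step 2: θ'=1.7028 (R=-0.5000) → pose (2.6669, -2.3918, 1.7028)
step 3: θ'=1.2028 (R=2.0000) → pose (2.5504, -3.3746, 1.2028)
step 4: θ'=1.7028 (R=3.5000) → pose (2.7542, -1.6548, 1.7028)
step 5: θ'=-0.7972 (R=-1.7500) → pose (5.7410, -0.2017, -0.7972)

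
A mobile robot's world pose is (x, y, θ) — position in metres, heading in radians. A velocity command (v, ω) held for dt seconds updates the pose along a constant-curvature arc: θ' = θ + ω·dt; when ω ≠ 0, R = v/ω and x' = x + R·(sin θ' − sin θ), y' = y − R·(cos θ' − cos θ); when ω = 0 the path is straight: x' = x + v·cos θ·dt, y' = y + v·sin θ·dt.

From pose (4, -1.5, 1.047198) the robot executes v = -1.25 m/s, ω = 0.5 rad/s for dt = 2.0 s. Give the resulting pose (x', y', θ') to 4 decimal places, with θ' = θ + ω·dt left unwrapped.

θ' = 1.0472 + 0.5·2.0 = 2.0472
R = v/ω = -1.25/0.5 = -2.5000
x' = 4 + -2.5000·(sin 2.0472 − sin 1.0472) = 3.9434
y' = -1.5 − -2.5000·(cos 2.0472 − cos 1.0472) = -3.8965

(3.9434, -3.8965, 2.0472)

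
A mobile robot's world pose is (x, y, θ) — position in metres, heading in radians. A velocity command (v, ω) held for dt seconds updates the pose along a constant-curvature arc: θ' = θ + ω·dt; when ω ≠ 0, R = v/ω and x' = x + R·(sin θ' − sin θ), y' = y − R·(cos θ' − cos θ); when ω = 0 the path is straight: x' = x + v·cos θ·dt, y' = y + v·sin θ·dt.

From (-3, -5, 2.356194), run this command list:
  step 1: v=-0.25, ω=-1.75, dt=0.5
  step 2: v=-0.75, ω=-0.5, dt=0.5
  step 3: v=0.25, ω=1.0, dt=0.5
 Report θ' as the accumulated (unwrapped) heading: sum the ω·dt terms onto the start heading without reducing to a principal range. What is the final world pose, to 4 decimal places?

step 1: θ'=1.4812 (R=0.1429) → pose (-2.9587, -5.1138, 1.4812)
step 2: θ'=1.2312 (R=1.5000) → pose (-3.0384, -5.4792, 1.2312)
step 3: θ'=1.7312 (R=0.2500) → pose (-3.0273, -5.3560, 1.7312)

(-3.0273, -5.3560, 1.7312)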